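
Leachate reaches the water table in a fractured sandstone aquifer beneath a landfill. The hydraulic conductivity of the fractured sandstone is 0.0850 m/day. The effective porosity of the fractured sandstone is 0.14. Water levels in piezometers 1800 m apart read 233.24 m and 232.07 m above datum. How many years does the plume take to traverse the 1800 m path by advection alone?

Hydraulic gradient i = (233.24 − 232.07) / 1800 = 1.17 / 1800 = 0.0006500.
Darcy flux q = K · i = 0.08500 × 0.0006500 = 5.525e-05 m/day.
Seepage velocity v = q / n_e = 5.525e-05 / 0.14 = 0.0003946 m/day.
Travel time t = L / v = 1800 / 0.0003946 = 4.561e+06 days = 12488 years.

12500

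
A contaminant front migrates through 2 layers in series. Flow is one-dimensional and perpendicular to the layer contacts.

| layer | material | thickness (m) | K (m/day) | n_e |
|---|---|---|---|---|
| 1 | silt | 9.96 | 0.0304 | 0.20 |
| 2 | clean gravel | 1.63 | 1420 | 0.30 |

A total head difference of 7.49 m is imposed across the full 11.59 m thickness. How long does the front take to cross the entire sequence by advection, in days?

With flow normal to the layers, continuity requires the same specific discharge q through every layer.
Σ(b_i/K_i) = 9.96/0.0304 + 1.63/1420 = 327.6 d.
q = Δh / Σ(b_i/K_i) = 7.49 / 327.6 = 0.02286 m/day.
In each layer the seepage velocity is v_i = q/n_i, so the layer transit time is t_i = b_i·n_i / q:
  layer 1 (silt): t_1 = 9.96 × 0.20 / 0.02286 = 87.14 d
  layer 2 (clean gravel): t_2 = 1.63 × 0.30 / 0.02286 = 21.39 d
Total t = Σ t_i = 108.5 days.

109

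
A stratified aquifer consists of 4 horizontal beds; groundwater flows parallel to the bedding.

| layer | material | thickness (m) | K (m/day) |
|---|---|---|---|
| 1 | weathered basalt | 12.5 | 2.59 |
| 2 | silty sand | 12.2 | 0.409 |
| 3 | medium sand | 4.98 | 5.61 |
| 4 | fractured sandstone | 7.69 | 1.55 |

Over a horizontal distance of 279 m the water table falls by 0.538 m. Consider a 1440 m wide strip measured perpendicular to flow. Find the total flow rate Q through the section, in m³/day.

214

Flow is parallel to layering, so each bed carries its own Darcy discharge and the transmissivities add.
Σ(K_i·b_i) = 2.59×12.5 + 0.409×12.2 + 5.61×4.98 + 1.55×7.69 = 77.22 m²/day.
Hydraulic gradient i = Δh / L = 0.538 / 279 = 0.001928.
Q = Σ(K_i·b_i) · W · i = 77.22 × 1440 × 0.001928 = 214.4 m³/day.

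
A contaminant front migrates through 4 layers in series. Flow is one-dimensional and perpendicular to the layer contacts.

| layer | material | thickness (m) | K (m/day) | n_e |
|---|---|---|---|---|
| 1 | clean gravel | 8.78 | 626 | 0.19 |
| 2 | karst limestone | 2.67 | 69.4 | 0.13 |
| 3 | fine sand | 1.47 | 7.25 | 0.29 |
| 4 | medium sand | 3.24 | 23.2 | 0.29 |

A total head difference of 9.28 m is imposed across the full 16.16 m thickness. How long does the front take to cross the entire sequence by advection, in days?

With flow normal to the layers, continuity requires the same specific discharge q through every layer.
Σ(b_i/K_i) = 8.78/626 + 2.67/69.4 + 1.47/7.25 + 3.24/23.2 = 0.3949 d.
q = Δh / Σ(b_i/K_i) = 9.28 / 0.3949 = 23.50 m/day.
In each layer the seepage velocity is v_i = q/n_i, so the layer transit time is t_i = b_i·n_i / q:
  layer 1 (clean gravel): t_1 = 8.78 × 0.19 / 23.50 = 0.07099 d
  layer 2 (karst limestone): t_2 = 2.67 × 0.13 / 23.50 = 0.01477 d
  layer 3 (fine sand): t_3 = 1.47 × 0.29 / 23.50 = 0.01814 d
  layer 4 (medium sand): t_4 = 3.24 × 0.29 / 23.50 = 0.03998 d
Total t = Σ t_i = 0.1439 days.

0.144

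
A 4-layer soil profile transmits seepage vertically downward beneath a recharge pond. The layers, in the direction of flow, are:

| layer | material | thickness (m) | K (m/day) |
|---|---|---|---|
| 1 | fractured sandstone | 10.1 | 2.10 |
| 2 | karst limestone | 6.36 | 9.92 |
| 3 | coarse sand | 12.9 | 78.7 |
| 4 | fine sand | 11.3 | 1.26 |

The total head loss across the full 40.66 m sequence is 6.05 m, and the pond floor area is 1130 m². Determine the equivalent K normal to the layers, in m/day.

Flow is perpendicular to layering, so the layers act in series and the equivalent K is the thickness-weighted harmonic mean.
Total thickness L = 10.1 + 6.36 + 12.9 + 11.3 = 40.66 m.
Σ(b_i/K_i) = 10.1/2.10 + 6.36/9.92 + 12.9/78.7 + 11.3/1.26 = 14.58 d.
K_eq = L / Σ(b_i/K_i) = 40.66 / 14.58 = 2.788 m/day.

2.79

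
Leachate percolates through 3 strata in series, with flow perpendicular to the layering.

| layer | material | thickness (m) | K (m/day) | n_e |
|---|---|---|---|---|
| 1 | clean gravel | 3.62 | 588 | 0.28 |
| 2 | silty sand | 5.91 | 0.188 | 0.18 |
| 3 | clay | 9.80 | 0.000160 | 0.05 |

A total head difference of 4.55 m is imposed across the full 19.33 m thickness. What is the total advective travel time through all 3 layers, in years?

94.7

With flow normal to the layers, continuity requires the same specific discharge q through every layer.
Σ(b_i/K_i) = 3.62/588 + 5.91/0.188 + 9.80/0.000160 = 61281 d.
q = Δh / Σ(b_i/K_i) = 4.55 / 61281 = 7.425e-05 m/day.
In each layer the seepage velocity is v_i = q/n_i, so the layer transit time is t_i = b_i·n_i / q:
  layer 1 (clean gravel): t_1 = 3.62 × 0.28 / 7.425e-05 = 13652 d
  layer 2 (silty sand): t_2 = 5.91 × 0.18 / 7.425e-05 = 14328 d
  layer 3 (clay): t_3 = 9.80 × 0.05 / 7.425e-05 = 6600 d
Total t = Σ t_i = 34579 days = 94.67 years.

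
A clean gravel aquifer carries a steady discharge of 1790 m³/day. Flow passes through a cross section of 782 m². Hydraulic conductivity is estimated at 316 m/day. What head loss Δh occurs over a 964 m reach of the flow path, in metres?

6.98

From Q = K·A·i, i = Q / (K·A) = 1790 / (316.0 × 782.0) = 0.007244.
Head loss Δh = i · L = 0.007244 × 964 = 6.983 m.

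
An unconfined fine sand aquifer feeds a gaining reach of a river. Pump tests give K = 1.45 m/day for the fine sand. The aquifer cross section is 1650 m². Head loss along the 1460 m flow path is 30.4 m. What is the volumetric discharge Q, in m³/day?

Hydraulic gradient i = Δh / L = 30.4 / 1460 = 0.02082.
Darcy's law: Q = K · A · i = 1.450 × 1650 × 0.02082 = 49.82 m³/day.

49.8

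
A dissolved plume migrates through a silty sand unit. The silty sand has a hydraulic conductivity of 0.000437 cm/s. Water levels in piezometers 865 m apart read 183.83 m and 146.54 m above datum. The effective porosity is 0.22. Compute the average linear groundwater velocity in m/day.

Convert K: 0.000437 cm/s × 864 = 0.3776 m/day.
Hydraulic gradient i = (183.83 − 146.54) / 865 = 37.29 / 865 = 0.04311.
Darcy flux q = K · i = 0.3776 × 0.04311 = 0.01628 m/day.
Seepage velocity v = q / n_e = 0.01628 / 0.22 = 0.07399 m/day.

0.0740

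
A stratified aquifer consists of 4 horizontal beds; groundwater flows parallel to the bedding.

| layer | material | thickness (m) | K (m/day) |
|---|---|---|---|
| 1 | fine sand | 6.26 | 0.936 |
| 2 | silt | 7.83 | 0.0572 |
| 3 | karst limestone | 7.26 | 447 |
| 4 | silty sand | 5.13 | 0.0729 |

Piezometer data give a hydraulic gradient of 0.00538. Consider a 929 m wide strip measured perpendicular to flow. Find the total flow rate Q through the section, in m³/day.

Flow is parallel to layering, so each bed carries its own Darcy discharge and the transmissivities add.
Σ(K_i·b_i) = 0.936×6.26 + 0.0572×7.83 + 447×7.26 + 0.0729×5.13 = 3252 m²/day.
Hydraulic gradient i = 0.00538.
Q = Σ(K_i·b_i) · W · i = 3252 × 929 × 0.005380 = 16253 m³/day.

16300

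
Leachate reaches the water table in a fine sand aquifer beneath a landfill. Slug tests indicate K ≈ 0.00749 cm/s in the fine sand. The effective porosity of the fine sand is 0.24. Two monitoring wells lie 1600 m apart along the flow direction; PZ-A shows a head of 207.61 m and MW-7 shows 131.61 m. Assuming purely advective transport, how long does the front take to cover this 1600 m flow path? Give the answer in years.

3.42

Convert K: 0.00749 cm/s × 864 = 6.471 m/day.
Hydraulic gradient i = (207.61 − 131.61) / 1600 = 76 / 1600 = 0.04750.
Darcy flux q = K · i = 6.471 × 0.04750 = 0.3074 m/day.
Seepage velocity v = q / n_e = 0.3074 / 0.24 = 1.281 m/day.
Travel time t = L / v = 1600 / 1.281 = 1249 days = 3.420 years.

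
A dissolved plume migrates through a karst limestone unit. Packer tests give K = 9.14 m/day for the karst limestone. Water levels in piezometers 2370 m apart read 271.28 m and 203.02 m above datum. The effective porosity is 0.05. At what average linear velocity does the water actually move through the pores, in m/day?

5.26

Hydraulic gradient i = (271.28 − 203.02) / 2370 = 68.26 / 2370 = 0.02880.
Darcy flux q = K · i = 9.140 × 0.02880 = 0.2632 m/day.
Seepage velocity v = q / n_e = 0.2632 / 0.05 = 5.265 m/day.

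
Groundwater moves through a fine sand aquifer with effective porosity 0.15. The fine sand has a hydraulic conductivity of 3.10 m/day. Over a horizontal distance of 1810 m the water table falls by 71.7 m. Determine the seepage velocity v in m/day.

Hydraulic gradient i = Δh / L = 71.7 / 1810 = 0.03961.
Darcy flux q = K · i = 3.100 × 0.03961 = 0.1228 m/day.
Seepage velocity v = q / n_e = 0.1228 / 0.15 = 0.8187 m/day.

0.819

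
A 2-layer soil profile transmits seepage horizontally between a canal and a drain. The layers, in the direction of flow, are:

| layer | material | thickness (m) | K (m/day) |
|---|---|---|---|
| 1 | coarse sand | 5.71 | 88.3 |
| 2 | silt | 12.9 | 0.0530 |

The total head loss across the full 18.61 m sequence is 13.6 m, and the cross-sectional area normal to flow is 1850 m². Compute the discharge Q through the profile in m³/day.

103

Flow is perpendicular to layering, so the layers act in series and the equivalent K is the thickness-weighted harmonic mean.
Total thickness L = 5.71 + 12.9 = 18.61 m.
Σ(b_i/K_i) = 5.71/88.3 + 12.9/0.0530 = 243.5 d.
K_eq = L / Σ(b_i/K_i) = 18.61 / 243.5 = 0.07644 m/day.
Q = K_eq · A · (Δh/L) = 0.07644 × 1850 × (13.6/18.61) = 103.3 m³/day.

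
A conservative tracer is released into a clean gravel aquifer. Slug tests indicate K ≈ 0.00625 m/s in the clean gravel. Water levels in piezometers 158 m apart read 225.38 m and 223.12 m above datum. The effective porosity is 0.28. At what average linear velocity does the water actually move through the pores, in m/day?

27.6

Convert K: 0.00625 m/s × 86400 = 540.0 m/day.
Hydraulic gradient i = (225.38 − 223.12) / 158 = 2.26 / 158 = 0.01430.
Darcy flux q = K · i = 540.0 × 0.01430 = 7.724 m/day.
Seepage velocity v = q / n_e = 7.724 / 0.28 = 27.59 m/day.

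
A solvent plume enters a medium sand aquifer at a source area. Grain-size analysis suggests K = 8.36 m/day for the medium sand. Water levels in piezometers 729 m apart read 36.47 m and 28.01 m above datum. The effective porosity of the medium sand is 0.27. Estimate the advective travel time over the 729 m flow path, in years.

Hydraulic gradient i = (36.47 − 28.01) / 729 = 8.46 / 729 = 0.01160.
Darcy flux q = K · i = 8.360 × 0.01160 = 0.09702 m/day.
Seepage velocity v = q / n_e = 0.09702 / 0.27 = 0.3593 m/day.
Travel time t = L / v = 729 / 0.3593 = 2029 days = 5.555 years.

5.55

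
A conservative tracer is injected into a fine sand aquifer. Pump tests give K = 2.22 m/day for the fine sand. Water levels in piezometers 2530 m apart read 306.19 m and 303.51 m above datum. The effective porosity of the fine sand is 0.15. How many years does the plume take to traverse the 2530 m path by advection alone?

Hydraulic gradient i = (306.19 − 303.51) / 2530 = 2.68 / 2530 = 0.001059.
Darcy flux q = K · i = 2.220 × 0.001059 = 0.002352 m/day.
Seepage velocity v = q / n_e = 0.002352 / 0.15 = 0.01568 m/day.
Travel time t = L / v = 2530 / 0.01568 = 1.614e+05 days = 441.8 years.

442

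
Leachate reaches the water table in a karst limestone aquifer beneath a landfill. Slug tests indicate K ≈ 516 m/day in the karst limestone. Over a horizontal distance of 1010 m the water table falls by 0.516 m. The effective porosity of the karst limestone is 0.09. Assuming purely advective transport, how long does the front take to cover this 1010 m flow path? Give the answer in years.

Hydraulic gradient i = Δh / L = 0.516 / 1010 = 0.0005109.
Darcy flux q = K · i = 516.0 × 0.0005109 = 0.2636 m/day.
Seepage velocity v = q / n_e = 0.2636 / 0.09 = 2.929 m/day.
Travel time t = L / v = 1010 / 2.929 = 344.8 days = 0.9441 years.

0.944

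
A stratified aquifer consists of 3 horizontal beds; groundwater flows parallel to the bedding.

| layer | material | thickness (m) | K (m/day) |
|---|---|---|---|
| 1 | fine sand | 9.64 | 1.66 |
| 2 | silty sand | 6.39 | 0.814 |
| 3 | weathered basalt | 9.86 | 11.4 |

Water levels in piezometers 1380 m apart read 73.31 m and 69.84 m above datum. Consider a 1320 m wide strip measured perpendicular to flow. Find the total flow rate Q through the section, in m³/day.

443

Flow is parallel to layering, so each bed carries its own Darcy discharge and the transmissivities add.
Σ(K_i·b_i) = 1.66×9.64 + 0.814×6.39 + 11.4×9.86 = 133.6 m²/day.
Hydraulic gradient i = (73.31 − 69.84) / 1380 = 3.47 / 1380 = 0.002514.
Q = Σ(K_i·b_i) · W · i = 133.6 × 1320 × 0.002514 = 443.5 m³/day.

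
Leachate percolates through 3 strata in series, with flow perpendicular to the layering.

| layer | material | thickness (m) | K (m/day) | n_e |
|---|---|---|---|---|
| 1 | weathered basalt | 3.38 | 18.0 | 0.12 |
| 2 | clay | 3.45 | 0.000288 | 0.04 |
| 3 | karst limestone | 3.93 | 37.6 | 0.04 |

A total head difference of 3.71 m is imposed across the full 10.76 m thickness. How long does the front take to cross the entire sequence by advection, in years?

With flow normal to the layers, continuity requires the same specific discharge q through every layer.
Σ(b_i/K_i) = 3.38/18.0 + 3.45/0.000288 + 3.93/37.6 = 11979 d.
q = Δh / Σ(b_i/K_i) = 3.71 / 11979 = 0.0003097 m/day.
In each layer the seepage velocity is v_i = q/n_i, so the layer transit time is t_i = b_i·n_i / q:
  layer 1 (weathered basalt): t_1 = 3.38 × 0.12 / 0.0003097 = 1310 d
  layer 2 (clay): t_2 = 3.45 × 0.04 / 0.0003097 = 445.6 d
  layer 3 (karst limestone): t_3 = 3.93 × 0.04 / 0.0003097 = 507.6 d
Total t = Σ t_i = 2263 days = 6.195 years.

6.20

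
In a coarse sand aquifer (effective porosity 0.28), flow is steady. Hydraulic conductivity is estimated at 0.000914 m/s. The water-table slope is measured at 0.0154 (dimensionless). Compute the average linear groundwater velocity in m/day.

Convert K: 0.000914 m/s × 86400 = 78.97 m/day.
Hydraulic gradient i = 0.0154.
Darcy flux q = K · i = 78.97 × 0.01540 = 1.216 m/day.
Seepage velocity v = q / n_e = 1.216 / 0.28 = 4.343 m/day.

4.34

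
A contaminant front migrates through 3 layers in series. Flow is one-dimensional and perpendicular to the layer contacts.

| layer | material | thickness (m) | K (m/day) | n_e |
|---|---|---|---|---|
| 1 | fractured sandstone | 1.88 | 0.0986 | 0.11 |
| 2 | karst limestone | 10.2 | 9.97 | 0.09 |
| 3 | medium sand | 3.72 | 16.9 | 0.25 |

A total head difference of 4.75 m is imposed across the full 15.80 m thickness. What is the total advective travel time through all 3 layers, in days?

8.79

With flow normal to the layers, continuity requires the same specific discharge q through every layer.
Σ(b_i/K_i) = 1.88/0.0986 + 10.2/9.97 + 3.72/16.9 = 20.31 d.
q = Δh / Σ(b_i/K_i) = 4.75 / 20.31 = 0.2339 m/day.
In each layer the seepage velocity is v_i = q/n_i, so the layer transit time is t_i = b_i·n_i / q:
  layer 1 (fractured sandstone): t_1 = 1.88 × 0.11 / 0.2339 = 0.8842 d
  layer 2 (karst limestone): t_2 = 10.2 × 0.09 / 0.2339 = 3.925 d
  layer 3 (medium sand): t_3 = 3.72 × 0.25 / 0.2339 = 3.977 d
Total t = Σ t_i = 8.786 days.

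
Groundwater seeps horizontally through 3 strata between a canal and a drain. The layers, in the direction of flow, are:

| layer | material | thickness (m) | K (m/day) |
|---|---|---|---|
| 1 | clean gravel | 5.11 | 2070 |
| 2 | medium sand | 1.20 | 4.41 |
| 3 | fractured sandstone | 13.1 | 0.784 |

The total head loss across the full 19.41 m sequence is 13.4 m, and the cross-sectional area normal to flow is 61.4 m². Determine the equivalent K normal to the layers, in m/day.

Flow is perpendicular to layering, so the layers act in series and the equivalent K is the thickness-weighted harmonic mean.
Total thickness L = 5.11 + 1.20 + 13.1 = 19.41 m.
Σ(b_i/K_i) = 5.11/2070 + 1.20/4.41 + 13.1/0.784 = 16.98 d.
K_eq = L / Σ(b_i/K_i) = 19.41 / 16.98 = 1.143 m/day.

1.14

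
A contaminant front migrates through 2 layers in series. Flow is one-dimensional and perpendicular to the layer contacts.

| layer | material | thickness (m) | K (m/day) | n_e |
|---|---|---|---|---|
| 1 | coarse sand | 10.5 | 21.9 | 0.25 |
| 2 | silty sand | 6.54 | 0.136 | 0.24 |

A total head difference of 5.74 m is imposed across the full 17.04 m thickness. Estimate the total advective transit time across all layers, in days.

With flow normal to the layers, continuity requires the same specific discharge q through every layer.
Σ(b_i/K_i) = 10.5/21.9 + 6.54/0.136 = 48.57 d.
q = Δh / Σ(b_i/K_i) = 5.74 / 48.57 = 0.1182 m/day.
In each layer the seepage velocity is v_i = q/n_i, so the layer transit time is t_i = b_i·n_i / q:
  layer 1 (coarse sand): t_1 = 10.5 × 0.25 / 0.1182 = 22.21 d
  layer 2 (silty sand): t_2 = 6.54 × 0.24 / 0.1182 = 13.28 d
Total t = Σ t_i = 35.49 days.

35.5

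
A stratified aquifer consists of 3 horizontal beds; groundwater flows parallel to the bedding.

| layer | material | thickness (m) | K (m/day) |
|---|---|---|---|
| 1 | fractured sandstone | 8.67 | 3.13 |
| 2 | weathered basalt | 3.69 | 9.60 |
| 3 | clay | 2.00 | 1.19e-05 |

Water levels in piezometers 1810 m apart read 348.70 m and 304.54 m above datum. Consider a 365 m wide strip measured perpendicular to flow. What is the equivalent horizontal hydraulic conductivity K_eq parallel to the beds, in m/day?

4.36

Flow is parallel to layering, so each bed carries its own Darcy discharge and the transmissivities add.
Σ(K_i·b_i) = 3.13×8.67 + 9.60×3.69 + 1.19e-05×2.00 = 62.56 m²/day.
Total thickness b = 14.36 m, so K_eq = Σ(K_i·b_i)/b = 4.357 m/day.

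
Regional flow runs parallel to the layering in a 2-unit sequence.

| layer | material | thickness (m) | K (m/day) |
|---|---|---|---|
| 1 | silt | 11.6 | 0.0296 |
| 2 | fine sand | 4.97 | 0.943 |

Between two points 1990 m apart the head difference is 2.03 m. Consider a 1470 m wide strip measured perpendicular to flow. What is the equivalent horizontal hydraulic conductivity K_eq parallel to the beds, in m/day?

0.304

Flow is parallel to layering, so each bed carries its own Darcy discharge and the transmissivities add.
Σ(K_i·b_i) = 0.0296×11.6 + 0.943×4.97 = 5.030 m²/day.
Total thickness b = 16.57 m, so K_eq = Σ(K_i·b_i)/b = 0.3036 m/day.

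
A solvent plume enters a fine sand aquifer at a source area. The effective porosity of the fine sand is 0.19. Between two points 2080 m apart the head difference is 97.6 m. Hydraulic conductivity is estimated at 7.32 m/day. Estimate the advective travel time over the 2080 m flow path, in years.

Hydraulic gradient i = Δh / L = 97.6 / 2080 = 0.04692.
Darcy flux q = K · i = 7.320 × 0.04692 = 0.3435 m/day.
Seepage velocity v = q / n_e = 0.3435 / 0.19 = 1.808 m/day.
Travel time t = L / v = 2080 / 1.808 = 1151 days = 3.150 years.

3.15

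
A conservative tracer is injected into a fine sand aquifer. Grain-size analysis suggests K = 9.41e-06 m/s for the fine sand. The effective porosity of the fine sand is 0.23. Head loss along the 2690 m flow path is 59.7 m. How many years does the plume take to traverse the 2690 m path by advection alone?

93.9

Convert K: 9.41e-06 m/s × 86400 = 0.8130 m/day.
Hydraulic gradient i = Δh / L = 59.7 / 2690 = 0.02219.
Darcy flux q = K · i = 0.8130 × 0.02219 = 0.01804 m/day.
Seepage velocity v = q / n_e = 0.01804 / 0.23 = 0.07845 m/day.
Travel time t = L / v = 2690 / 0.07845 = 34289 days = 93.88 years.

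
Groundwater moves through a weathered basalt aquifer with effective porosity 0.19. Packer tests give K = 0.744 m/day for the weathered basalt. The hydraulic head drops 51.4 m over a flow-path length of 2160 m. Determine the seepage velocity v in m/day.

0.0932

Hydraulic gradient i = Δh / L = 51.4 / 2160 = 0.02380.
Darcy flux q = K · i = 0.7440 × 0.02380 = 0.01770 m/day.
Seepage velocity v = q / n_e = 0.01770 / 0.19 = 0.09318 m/day.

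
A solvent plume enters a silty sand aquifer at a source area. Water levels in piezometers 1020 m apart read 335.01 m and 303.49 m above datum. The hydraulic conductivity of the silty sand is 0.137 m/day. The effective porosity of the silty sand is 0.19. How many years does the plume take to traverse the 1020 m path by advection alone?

125

Hydraulic gradient i = (335.01 − 303.49) / 1020 = 31.52 / 1020 = 0.03090.
Darcy flux q = K · i = 0.1370 × 0.03090 = 0.004234 m/day.
Seepage velocity v = q / n_e = 0.004234 / 0.19 = 0.02228 m/day.
Travel time t = L / v = 1020 / 0.02228 = 45777 days = 125.3 years.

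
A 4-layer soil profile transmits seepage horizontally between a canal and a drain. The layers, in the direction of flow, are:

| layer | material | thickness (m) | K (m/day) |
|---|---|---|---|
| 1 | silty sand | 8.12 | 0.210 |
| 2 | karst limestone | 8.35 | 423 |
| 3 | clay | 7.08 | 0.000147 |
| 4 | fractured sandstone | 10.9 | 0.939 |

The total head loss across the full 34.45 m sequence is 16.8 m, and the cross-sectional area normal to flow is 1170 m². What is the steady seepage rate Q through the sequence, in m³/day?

0.408

Flow is perpendicular to layering, so the layers act in series and the equivalent K is the thickness-weighted harmonic mean.
Total thickness L = 8.12 + 8.35 + 7.08 + 10.9 = 34.45 m.
Σ(b_i/K_i) = 8.12/0.210 + 8.35/423 + 7.08/0.000147 + 10.9/0.939 = 48214 d.
K_eq = L / Σ(b_i/K_i) = 34.45 / 48214 = 0.0007145 m/day.
Q = K_eq · A · (Δh/L) = 0.0007145 × 1170 × (16.8/34.45) = 0.4077 m³/day.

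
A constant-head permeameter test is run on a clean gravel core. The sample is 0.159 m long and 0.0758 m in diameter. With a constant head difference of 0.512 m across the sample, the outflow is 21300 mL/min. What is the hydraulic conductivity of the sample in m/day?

2110

Cross-sectional area A = π·(d/2)² = π × (0.0758/2)² = 0.004513 m².
Convert discharge: 21300 mL/min = 0.0003550 m³/s.
Darcy's law rearranged: K = Q·L / (A·Δh) = 0.0003550 × 0.159 / (0.004513 × 0.512) = 0.02443 m/s = 2111 m/day.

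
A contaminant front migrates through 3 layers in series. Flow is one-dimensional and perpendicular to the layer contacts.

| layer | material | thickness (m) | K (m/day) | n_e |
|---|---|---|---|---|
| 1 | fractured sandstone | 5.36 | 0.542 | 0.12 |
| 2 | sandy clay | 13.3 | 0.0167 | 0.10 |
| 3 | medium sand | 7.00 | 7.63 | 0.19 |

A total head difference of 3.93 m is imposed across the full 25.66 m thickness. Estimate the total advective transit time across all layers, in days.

678

With flow normal to the layers, continuity requires the same specific discharge q through every layer.
Σ(b_i/K_i) = 5.36/0.542 + 13.3/0.0167 + 7.00/7.63 = 807.2 d.
q = Δh / Σ(b_i/K_i) = 3.93 / 807.2 = 0.004869 m/day.
In each layer the seepage velocity is v_i = q/n_i, so the layer transit time is t_i = b_i·n_i / q:
  layer 1 (fractured sandstone): t_1 = 5.36 × 0.12 / 0.004869 = 132.1 d
  layer 2 (sandy clay): t_2 = 13.3 × 0.10 / 0.004869 = 273.2 d
  layer 3 (medium sand): t_3 = 7.00 × 0.19 / 0.004869 = 273.2 d
Total t = Σ t_i = 678.5 days.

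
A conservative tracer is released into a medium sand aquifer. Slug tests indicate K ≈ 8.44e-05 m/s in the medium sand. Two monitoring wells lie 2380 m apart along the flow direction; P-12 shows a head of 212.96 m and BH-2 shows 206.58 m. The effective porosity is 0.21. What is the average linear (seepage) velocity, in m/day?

0.0931

Convert K: 8.44e-05 m/s × 86400 = 7.292 m/day.
Hydraulic gradient i = (212.96 − 206.58) / 2380 = 6.38 / 2380 = 0.002681.
Darcy flux q = K · i = 7.292 × 0.002681 = 0.01955 m/day.
Seepage velocity v = q / n_e = 0.01955 / 0.21 = 0.09309 m/day.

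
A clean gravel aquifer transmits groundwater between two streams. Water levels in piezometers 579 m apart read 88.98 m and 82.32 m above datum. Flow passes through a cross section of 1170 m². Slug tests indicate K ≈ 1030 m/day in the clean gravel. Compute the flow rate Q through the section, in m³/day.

13900

Hydraulic gradient i = (88.98 − 82.32) / 579 = 6.66 / 579 = 0.01150.
Darcy's law: Q = K · A · i = 1030 × 1170 × 0.01150 = 13862 m³/day.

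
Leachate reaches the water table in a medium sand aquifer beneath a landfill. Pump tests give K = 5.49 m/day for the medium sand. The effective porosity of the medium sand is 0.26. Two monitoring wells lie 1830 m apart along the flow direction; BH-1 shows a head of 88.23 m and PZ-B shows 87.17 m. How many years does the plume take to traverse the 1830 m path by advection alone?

Hydraulic gradient i = (88.23 − 87.17) / 1830 = 1.06 / 1830 = 0.0005792.
Darcy flux q = K · i = 5.490 × 0.0005792 = 0.003180 m/day.
Seepage velocity v = q / n_e = 0.003180 / 0.26 = 0.01223 m/day.
Travel time t = L / v = 1830 / 0.01223 = 1.496e+05 days = 409.6 years.

410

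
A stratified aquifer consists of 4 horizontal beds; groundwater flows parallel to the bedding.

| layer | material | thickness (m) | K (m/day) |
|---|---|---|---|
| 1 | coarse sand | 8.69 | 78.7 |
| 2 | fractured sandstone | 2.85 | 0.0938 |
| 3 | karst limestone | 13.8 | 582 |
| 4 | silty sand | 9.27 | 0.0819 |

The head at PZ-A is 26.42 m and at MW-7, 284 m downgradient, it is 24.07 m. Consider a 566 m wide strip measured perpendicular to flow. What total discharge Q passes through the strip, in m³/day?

40800

Flow is parallel to layering, so each bed carries its own Darcy discharge and the transmissivities add.
Σ(K_i·b_i) = 78.7×8.69 + 0.0938×2.85 + 582×13.8 + 0.0819×9.27 = 8717 m²/day.
Hydraulic gradient i = (26.42 − 24.07) / 284 = 2.35 / 284 = 0.008275.
Q = Σ(K_i·b_i) · W · i = 8717 × 566 × 0.008275 = 40823 m³/day.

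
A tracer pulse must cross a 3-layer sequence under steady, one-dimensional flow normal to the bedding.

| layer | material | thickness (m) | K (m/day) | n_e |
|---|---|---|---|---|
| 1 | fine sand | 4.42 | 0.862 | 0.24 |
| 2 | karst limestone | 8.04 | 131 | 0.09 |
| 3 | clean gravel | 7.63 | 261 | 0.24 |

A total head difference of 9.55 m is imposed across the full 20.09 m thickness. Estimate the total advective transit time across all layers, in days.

With flow normal to the layers, continuity requires the same specific discharge q through every layer.
Σ(b_i/K_i) = 4.42/0.862 + 8.04/131 + 7.63/261 = 5.218 d.
q = Δh / Σ(b_i/K_i) = 9.55 / 5.218 = 1.830 m/day.
In each layer the seepage velocity is v_i = q/n_i, so the layer transit time is t_i = b_i·n_i / q:
  layer 1 (fine sand): t_1 = 4.42 × 0.24 / 1.830 = 0.5796 d
  layer 2 (karst limestone): t_2 = 8.04 × 0.09 / 1.830 = 0.3954 d
  layer 3 (clean gravel): t_3 = 7.63 × 0.24 / 1.830 = 1.001 d
Total t = Σ t_i = 1.976 days.

1.98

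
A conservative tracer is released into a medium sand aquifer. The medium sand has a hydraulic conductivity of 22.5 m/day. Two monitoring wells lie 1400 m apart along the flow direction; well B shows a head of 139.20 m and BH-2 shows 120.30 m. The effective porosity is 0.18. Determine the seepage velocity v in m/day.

1.69

Hydraulic gradient i = (139.20 − 120.30) / 1400 = 18.9 / 1400 = 0.01350.
Darcy flux q = K · i = 22.50 × 0.01350 = 0.3038 m/day.
Seepage velocity v = q / n_e = 0.3038 / 0.18 = 1.688 m/day.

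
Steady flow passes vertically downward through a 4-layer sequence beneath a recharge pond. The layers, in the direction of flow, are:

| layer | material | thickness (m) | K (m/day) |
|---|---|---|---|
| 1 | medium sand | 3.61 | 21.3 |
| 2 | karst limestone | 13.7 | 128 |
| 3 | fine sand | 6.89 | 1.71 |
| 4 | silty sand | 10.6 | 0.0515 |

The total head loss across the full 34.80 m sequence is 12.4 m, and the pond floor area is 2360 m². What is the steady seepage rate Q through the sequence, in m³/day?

139

Flow is perpendicular to layering, so the layers act in series and the equivalent K is the thickness-weighted harmonic mean.
Total thickness L = 3.61 + 13.7 + 6.89 + 10.6 = 34.80 m.
Σ(b_i/K_i) = 3.61/21.3 + 13.7/128 + 6.89/1.71 + 10.6/0.0515 = 210.1 d.
K_eq = L / Σ(b_i/K_i) = 34.80 / 210.1 = 0.1656 m/day.
Q = K_eq · A · (Δh/L) = 0.1656 × 2360 × (12.4/34.80) = 139.3 m³/day.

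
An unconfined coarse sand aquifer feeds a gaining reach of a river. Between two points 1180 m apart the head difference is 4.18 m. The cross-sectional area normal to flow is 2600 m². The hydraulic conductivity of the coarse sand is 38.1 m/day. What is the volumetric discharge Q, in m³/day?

351

Hydraulic gradient i = Δh / L = 4.18 / 1180 = 0.003542.
Darcy's law: Q = K · A · i = 38.10 × 2600 × 0.003542 = 350.9 m³/day.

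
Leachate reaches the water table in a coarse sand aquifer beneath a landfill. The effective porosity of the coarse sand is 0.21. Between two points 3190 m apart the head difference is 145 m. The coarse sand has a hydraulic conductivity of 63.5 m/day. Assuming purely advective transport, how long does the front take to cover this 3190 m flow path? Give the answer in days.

232

Hydraulic gradient i = Δh / L = 145 / 3190 = 0.04545.
Darcy flux q = K · i = 63.50 × 0.04545 = 2.886 m/day.
Seepage velocity v = q / n_e = 2.886 / 0.21 = 13.74 m/day.
Travel time t = L / v = 3190 / 13.74 = 232.1 days.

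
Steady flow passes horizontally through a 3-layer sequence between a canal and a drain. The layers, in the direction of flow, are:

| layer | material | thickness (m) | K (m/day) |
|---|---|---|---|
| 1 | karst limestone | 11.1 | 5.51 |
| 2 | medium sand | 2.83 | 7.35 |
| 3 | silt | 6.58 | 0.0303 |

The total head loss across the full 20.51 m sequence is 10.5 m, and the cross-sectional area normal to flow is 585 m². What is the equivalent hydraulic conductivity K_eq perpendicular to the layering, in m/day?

Flow is perpendicular to layering, so the layers act in series and the equivalent K is the thickness-weighted harmonic mean.
Total thickness L = 11.1 + 2.83 + 6.58 = 20.51 m.
Σ(b_i/K_i) = 11.1/5.51 + 2.83/7.35 + 6.58/0.0303 = 219.6 d.
K_eq = L / Σ(b_i/K_i) = 20.51 / 219.6 = 0.09341 m/day.

0.0934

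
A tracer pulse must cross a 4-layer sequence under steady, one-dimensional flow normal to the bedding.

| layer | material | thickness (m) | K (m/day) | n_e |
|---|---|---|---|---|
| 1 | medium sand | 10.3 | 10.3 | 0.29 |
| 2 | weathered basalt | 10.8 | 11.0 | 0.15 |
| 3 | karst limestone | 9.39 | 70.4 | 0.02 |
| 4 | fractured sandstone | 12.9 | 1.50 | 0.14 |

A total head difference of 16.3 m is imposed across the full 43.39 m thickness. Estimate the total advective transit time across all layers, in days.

With flow normal to the layers, continuity requires the same specific discharge q through every layer.
Σ(b_i/K_i) = 10.3/10.3 + 10.8/11.0 + 9.39/70.4 + 12.9/1.50 = 10.72 d.
q = Δh / Σ(b_i/K_i) = 16.3 / 10.72 = 1.521 m/day.
In each layer the seepage velocity is v_i = q/n_i, so the layer transit time is t_i = b_i·n_i / q:
  layer 1 (medium sand): t_1 = 10.3 × 0.29 / 1.521 = 1.964 d
  layer 2 (weathered basalt): t_2 = 10.8 × 0.15 / 1.521 = 1.065 d
  layer 3 (karst limestone): t_3 = 9.39 × 0.02 / 1.521 = 0.1235 d
  layer 4 (fractured sandstone): t_4 = 12.9 × 0.14 / 1.521 = 1.187 d
Total t = Σ t_i = 4.339 days.

4.34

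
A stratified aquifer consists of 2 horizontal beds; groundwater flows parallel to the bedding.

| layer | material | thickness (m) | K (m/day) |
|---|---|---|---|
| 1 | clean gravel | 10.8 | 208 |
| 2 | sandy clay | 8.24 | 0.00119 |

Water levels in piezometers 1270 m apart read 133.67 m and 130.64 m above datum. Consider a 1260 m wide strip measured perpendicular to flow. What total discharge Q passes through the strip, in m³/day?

6750

Flow is parallel to layering, so each bed carries its own Darcy discharge and the transmissivities add.
Σ(K_i·b_i) = 208×10.8 + 0.00119×8.24 = 2246 m²/day.
Hydraulic gradient i = (133.67 − 130.64) / 1270 = 3.03 / 1270 = 0.002386.
Q = Σ(K_i·b_i) · W · i = 2246 × 1260 × 0.002386 = 6753 m³/day.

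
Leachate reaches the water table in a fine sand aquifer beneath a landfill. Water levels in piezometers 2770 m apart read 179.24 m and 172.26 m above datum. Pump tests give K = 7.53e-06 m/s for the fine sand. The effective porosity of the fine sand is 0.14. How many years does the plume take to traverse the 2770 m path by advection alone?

Convert K: 7.53e-06 m/s × 86400 = 0.6506 m/day.
Hydraulic gradient i = (179.24 − 172.26) / 2770 = 6.98 / 2770 = 0.002520.
Darcy flux q = K · i = 0.6506 × 0.002520 = 0.001639 m/day.
Seepage velocity v = q / n_e = 0.001639 / 0.14 = 0.01171 m/day.
Travel time t = L / v = 2770 / 0.01171 = 2.366e+05 days = 647.6 years.

648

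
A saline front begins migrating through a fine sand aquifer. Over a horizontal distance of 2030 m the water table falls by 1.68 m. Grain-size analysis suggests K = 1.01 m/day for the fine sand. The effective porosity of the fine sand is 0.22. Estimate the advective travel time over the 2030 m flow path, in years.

Hydraulic gradient i = Δh / L = 1.68 / 2030 = 0.0008276.
Darcy flux q = K · i = 1.010 × 0.0008276 = 0.0008359 m/day.
Seepage velocity v = q / n_e = 0.0008359 / 0.22 = 0.003799 m/day.
Travel time t = L / v = 2030 / 0.003799 = 5.343e+05 days = 1463 years.

1460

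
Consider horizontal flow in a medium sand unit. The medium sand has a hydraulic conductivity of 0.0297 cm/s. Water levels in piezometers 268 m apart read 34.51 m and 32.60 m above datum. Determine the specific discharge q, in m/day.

0.183

Convert K: 0.0297 cm/s × 864 = 25.66 m/day.
Hydraulic gradient i = (34.51 − 32.60) / 268 = 1.91 / 268 = 0.007127.
Specific discharge q = K · i = 25.66 × 0.007127 = 0.1829 m/day.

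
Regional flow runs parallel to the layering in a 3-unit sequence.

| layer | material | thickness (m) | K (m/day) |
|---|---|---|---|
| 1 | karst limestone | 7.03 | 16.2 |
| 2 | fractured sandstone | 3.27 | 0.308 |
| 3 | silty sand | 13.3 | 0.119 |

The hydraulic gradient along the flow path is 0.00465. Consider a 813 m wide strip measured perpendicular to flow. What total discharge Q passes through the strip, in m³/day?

Flow is parallel to layering, so each bed carries its own Darcy discharge and the transmissivities add.
Σ(K_i·b_i) = 16.2×7.03 + 0.308×3.27 + 0.119×13.3 = 116.5 m²/day.
Hydraulic gradient i = 0.00465.
Q = Σ(K_i·b_i) · W · i = 116.5 × 813 × 0.004650 = 440.3 m³/day.

440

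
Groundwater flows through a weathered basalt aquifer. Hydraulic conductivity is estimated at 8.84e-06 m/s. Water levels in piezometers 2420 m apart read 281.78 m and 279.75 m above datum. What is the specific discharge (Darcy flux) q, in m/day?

Convert K: 8.84e-06 m/s × 86400 = 0.7638 m/day.
Hydraulic gradient i = (281.78 − 279.75) / 2420 = 2.03 / 2420 = 0.0008388.
Specific discharge q = K · i = 0.7638 × 0.0008388 = 0.0006407 m/day.

0.000641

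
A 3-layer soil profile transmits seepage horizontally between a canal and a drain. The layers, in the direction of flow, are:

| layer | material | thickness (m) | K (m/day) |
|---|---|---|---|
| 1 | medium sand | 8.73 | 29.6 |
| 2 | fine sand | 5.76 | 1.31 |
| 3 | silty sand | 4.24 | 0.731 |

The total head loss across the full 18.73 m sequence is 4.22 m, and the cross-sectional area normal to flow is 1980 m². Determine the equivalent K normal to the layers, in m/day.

1.79

Flow is perpendicular to layering, so the layers act in series and the equivalent K is the thickness-weighted harmonic mean.
Total thickness L = 8.73 + 5.76 + 4.24 = 18.73 m.
Σ(b_i/K_i) = 8.73/29.6 + 5.76/1.31 + 4.24/0.731 = 10.49 d.
K_eq = L / Σ(b_i/K_i) = 18.73 / 10.49 = 1.785 m/day.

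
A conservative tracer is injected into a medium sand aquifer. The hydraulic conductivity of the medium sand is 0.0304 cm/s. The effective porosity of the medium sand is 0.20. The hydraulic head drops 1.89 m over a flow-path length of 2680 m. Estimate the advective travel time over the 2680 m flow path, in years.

79.2

Convert K: 0.0304 cm/s × 864 = 26.27 m/day.
Hydraulic gradient i = Δh / L = 1.89 / 2680 = 0.0007052.
Darcy flux q = K · i = 26.27 × 0.0007052 = 0.01852 m/day.
Seepage velocity v = q / n_e = 0.01852 / 0.20 = 0.09262 m/day.
Travel time t = L / v = 2680 / 0.09262 = 28937 days = 79.22 years.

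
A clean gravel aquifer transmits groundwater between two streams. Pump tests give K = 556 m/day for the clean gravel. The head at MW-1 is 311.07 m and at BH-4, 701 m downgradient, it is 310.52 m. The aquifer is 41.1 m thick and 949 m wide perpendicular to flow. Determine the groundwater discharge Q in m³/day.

Cross-sectional area A = 949 × 41.1 = 39004 m².
Hydraulic gradient i = (311.07 − 310.52) / 701 = 0.55 / 701 = 0.0007846.
Darcy's law: Q = K · A · i = 556.0 × 39004 × 0.0007846 = 17015 m³/day.

17000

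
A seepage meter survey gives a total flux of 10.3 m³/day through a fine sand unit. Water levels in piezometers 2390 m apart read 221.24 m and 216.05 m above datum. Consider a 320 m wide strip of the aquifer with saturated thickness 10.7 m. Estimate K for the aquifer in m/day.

1.39

Cross-sectional area A = 320 × 10.7 = 3424 m².
Hydraulic gradient i = (221.24 − 216.05) / 2390 = 5.19 / 2390 = 0.002172.
From Q = K·A·i, K = Q / (A·i) = 10.3 / (3424 × 0.002172) = 1.385 m/day.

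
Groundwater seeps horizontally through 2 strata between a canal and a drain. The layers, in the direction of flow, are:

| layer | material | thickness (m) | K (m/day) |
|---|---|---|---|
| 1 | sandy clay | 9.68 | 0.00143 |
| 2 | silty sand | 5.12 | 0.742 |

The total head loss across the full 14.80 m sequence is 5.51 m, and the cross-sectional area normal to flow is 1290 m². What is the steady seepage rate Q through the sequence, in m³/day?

1.05

Flow is perpendicular to layering, so the layers act in series and the equivalent K is the thickness-weighted harmonic mean.
Total thickness L = 9.68 + 5.12 = 14.80 m.
Σ(b_i/K_i) = 9.68/0.00143 + 5.12/0.742 = 6776 d.
K_eq = L / Σ(b_i/K_i) = 14.80 / 6776 = 0.002184 m/day.
Q = K_eq · A · (Δh/L) = 0.002184 × 1290 × (5.51/14.80) = 1.049 m³/day.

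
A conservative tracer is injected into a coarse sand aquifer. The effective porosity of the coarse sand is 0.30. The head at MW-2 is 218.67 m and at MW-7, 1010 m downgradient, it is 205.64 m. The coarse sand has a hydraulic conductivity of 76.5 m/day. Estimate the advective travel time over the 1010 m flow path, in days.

Hydraulic gradient i = (218.67 − 205.64) / 1010 = 13.03 / 1010 = 0.01290.
Darcy flux q = K · i = 76.50 × 0.01290 = 0.9869 m/day.
Seepage velocity v = q / n_e = 0.9869 / 0.30 = 3.290 m/day.
Travel time t = L / v = 1010 / 3.290 = 307.0 days.

307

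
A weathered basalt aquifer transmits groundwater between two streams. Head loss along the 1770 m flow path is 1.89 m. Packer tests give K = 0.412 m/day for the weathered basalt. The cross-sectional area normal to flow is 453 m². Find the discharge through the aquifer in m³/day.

Hydraulic gradient i = Δh / L = 1.89 / 1770 = 0.001068.
Darcy's law: Q = K · A · i = 0.4120 × 453.0 × 0.001068 = 0.1993 m³/day.

0.199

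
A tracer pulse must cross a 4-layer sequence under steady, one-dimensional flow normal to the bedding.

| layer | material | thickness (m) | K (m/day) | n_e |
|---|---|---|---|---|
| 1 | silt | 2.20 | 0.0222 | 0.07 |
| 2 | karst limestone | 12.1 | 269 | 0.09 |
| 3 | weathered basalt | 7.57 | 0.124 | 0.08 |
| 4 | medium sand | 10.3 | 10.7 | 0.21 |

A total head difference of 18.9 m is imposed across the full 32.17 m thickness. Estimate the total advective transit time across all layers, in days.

With flow normal to the layers, continuity requires the same specific discharge q through every layer.
Σ(b_i/K_i) = 2.20/0.0222 + 12.1/269 + 7.57/0.124 + 10.3/10.7 = 161.2 d.
q = Δh / Σ(b_i/K_i) = 18.9 / 161.2 = 0.1173 m/day.
In each layer the seepage velocity is v_i = q/n_i, so the layer transit time is t_i = b_i·n_i / q:
  layer 1 (silt): t_1 = 2.20 × 0.07 / 0.1173 = 1.313 d
  layer 2 (karst limestone): t_2 = 12.1 × 0.09 / 0.1173 = 9.286 d
  layer 3 (weathered basalt): t_3 = 7.57 × 0.08 / 0.1173 = 5.164 d
  layer 4 (medium sand): t_4 = 10.3 × 0.21 / 0.1173 = 18.44 d
Total t = Σ t_i = 34.21 days.

34.2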